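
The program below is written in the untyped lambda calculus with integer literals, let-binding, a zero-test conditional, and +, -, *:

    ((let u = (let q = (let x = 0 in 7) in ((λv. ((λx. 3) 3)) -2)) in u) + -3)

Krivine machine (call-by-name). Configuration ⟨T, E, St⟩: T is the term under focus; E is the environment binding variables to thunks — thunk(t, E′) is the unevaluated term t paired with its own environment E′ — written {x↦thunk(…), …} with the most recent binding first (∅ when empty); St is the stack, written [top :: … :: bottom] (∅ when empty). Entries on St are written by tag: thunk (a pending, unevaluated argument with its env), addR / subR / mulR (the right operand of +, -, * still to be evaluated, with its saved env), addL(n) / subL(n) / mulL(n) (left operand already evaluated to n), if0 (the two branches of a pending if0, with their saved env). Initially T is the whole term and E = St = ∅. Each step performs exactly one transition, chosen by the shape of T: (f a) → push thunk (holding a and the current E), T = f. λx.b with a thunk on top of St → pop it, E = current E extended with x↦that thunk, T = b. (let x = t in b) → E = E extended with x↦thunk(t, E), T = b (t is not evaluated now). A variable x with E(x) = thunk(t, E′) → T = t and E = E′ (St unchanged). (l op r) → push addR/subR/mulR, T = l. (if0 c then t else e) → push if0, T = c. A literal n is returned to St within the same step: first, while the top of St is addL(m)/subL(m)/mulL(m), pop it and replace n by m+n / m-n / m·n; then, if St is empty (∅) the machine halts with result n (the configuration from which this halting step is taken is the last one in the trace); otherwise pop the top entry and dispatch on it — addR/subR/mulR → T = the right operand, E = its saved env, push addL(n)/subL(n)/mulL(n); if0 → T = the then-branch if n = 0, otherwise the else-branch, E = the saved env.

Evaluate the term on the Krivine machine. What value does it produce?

Answer: 0

Derivation:
t=0: ⟨T=((let u = (let q = (let x = 0 in 7) in ((λv. ((λx. 3) 3)) -2)) in u) + -3); E=∅; St=∅⟩
t=1: ⟨T=(let u = (let q = (let x = 0 in 7) in ((λv. ((λx. 3) 3)) -2)) in u); E=∅; St=[addR]⟩
t=2: ⟨T=u; E={u↦thunk((let q = (let x = 0 in 7) in ((λv. ((λx. 3) 3)) -2)), ∅)}; St=[addR]⟩
t=3: ⟨T=(let q = (let x = 0 in 7) in ((λv. ((λx. 3) 3)) -2)); E=∅; St=[addR]⟩
t=4: ⟨T=((λv. ((λx. 3) 3)) -2); E={q↦thunk((let x = 0 in 7), ∅)}; St=[addR]⟩
t=5: ⟨T=(λv. ((λx. 3) 3)); E={q↦thunk((let x = 0 in 7), ∅)}; St=[thunk :: addR]⟩
t=6: ⟨T=((λx. 3) 3); E={v↦thunk(-2, {q↦thunk((let x = 0 in 7), ∅)}), q↦thunk((let x = 0 in 7), ∅)}; St=[addR]⟩
t=7: ⟨T=(λx. 3); E={v↦thunk(-2, {q↦thunk((let x = 0 in 7), ∅)}), q↦thunk((let x = 0 in 7), ∅)}; St=[thunk :: addR]⟩
t=8: ⟨T=3; E={x↦thunk(3, {v↦thunk(-2, {q↦thunk((let x = 0 in 7), ∅)}), q↦thunk((let x = 0 in 7), ∅)}), v↦thunk(-2, {q↦thunk((let x = 0 in 7), ∅)}), q↦thunk((let x = 0 in 7), ∅)}; St=[addR]⟩
t=9: ⟨T=-3; E=∅; St=[addL(3)]⟩
→ final value 0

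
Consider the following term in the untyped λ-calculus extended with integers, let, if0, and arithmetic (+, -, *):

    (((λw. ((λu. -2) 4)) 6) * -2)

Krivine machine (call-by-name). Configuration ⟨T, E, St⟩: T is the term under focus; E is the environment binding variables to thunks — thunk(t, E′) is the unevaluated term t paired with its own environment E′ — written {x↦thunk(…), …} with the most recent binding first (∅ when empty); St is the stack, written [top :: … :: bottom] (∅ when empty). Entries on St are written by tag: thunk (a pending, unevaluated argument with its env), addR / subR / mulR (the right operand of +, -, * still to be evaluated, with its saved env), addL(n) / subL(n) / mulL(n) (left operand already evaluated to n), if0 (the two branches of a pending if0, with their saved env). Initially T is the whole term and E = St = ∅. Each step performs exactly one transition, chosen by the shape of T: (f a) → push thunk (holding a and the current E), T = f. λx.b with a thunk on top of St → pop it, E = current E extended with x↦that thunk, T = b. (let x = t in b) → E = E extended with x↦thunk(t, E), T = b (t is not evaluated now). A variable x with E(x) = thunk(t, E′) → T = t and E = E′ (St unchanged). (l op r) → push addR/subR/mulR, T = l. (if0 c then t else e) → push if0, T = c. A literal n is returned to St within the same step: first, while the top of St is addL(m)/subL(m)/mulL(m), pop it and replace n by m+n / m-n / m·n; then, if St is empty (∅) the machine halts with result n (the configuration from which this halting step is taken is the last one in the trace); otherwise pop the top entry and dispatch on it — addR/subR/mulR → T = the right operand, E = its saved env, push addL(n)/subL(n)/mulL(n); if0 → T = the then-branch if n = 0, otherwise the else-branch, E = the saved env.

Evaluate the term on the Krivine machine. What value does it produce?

Answer: 4

Derivation:
step 0: [T=(((λw. ((λu. -2) 4)) 6) * -2) | E=∅ | St=∅]
step 1: [T=((λw. ((λu. -2) 4)) 6) | E=∅ | St=[mulR]]
step 2: [T=(λw. ((λu. -2) 4)) | E=∅ | St=[thunk :: mulR]]
step 3: [T=((λu. -2) 4) | E={w↦thunk(6, ∅)} | St=[mulR]]
step 4: [T=(λu. -2) | E={w↦thunk(6, ∅)} | St=[thunk :: mulR]]
step 5: [T=-2 | E={u↦thunk(4, {w↦thunk(6, ∅)}), w↦thunk(6, ∅)} | St=[mulR]]
step 6: [T=-2 | E=∅ | St=[mulL(-2)]]
→ final value 4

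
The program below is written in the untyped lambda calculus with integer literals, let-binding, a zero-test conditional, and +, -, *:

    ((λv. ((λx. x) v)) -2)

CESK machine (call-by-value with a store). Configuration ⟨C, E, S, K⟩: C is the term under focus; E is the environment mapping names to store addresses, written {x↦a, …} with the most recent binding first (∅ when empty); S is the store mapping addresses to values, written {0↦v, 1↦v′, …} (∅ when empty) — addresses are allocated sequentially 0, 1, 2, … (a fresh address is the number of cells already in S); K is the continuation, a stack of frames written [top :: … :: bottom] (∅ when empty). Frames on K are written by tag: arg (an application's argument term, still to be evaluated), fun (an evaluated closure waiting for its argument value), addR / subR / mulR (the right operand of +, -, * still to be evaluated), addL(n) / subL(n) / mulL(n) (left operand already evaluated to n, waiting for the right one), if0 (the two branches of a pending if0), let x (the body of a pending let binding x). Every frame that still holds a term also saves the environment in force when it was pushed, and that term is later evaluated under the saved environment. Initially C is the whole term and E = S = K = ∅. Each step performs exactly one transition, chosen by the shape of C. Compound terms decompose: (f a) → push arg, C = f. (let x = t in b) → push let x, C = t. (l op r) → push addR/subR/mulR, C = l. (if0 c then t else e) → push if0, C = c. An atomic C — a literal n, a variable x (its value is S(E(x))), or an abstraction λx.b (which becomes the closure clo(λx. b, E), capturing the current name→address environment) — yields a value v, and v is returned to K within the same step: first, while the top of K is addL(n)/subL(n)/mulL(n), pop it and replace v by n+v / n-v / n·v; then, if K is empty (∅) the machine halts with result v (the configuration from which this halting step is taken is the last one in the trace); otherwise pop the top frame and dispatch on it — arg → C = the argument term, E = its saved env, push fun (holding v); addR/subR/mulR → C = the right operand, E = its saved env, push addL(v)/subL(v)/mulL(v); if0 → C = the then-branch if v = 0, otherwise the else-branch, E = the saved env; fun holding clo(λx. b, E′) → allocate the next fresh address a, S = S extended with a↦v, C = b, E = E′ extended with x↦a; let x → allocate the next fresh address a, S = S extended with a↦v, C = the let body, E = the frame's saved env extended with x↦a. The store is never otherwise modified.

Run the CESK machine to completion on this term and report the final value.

Answer: -2

Derivation:
[0] <C=((λv. ((λx. x) v)) -2), E=∅, S=∅, K=∅>
[1] <C=(λv. ((λx. x) v)), E=∅, S=∅, K=[arg]>
[2] <C=-2, E=∅, S=∅, K=[fun]>
[3] <C=((λx. x) v), E={v↦0}, S={0↦-2}, K=∅>
[4] <C=(λx. x), E={v↦0}, S={0↦-2}, K=[arg]>
[5] <C=v, E={v↦0}, S={0↦-2}, K=[fun]>
[6] <C=x, E={x↦1, v↦0}, S={0↦-2, 1↦-2}, K=∅>
→ final value -2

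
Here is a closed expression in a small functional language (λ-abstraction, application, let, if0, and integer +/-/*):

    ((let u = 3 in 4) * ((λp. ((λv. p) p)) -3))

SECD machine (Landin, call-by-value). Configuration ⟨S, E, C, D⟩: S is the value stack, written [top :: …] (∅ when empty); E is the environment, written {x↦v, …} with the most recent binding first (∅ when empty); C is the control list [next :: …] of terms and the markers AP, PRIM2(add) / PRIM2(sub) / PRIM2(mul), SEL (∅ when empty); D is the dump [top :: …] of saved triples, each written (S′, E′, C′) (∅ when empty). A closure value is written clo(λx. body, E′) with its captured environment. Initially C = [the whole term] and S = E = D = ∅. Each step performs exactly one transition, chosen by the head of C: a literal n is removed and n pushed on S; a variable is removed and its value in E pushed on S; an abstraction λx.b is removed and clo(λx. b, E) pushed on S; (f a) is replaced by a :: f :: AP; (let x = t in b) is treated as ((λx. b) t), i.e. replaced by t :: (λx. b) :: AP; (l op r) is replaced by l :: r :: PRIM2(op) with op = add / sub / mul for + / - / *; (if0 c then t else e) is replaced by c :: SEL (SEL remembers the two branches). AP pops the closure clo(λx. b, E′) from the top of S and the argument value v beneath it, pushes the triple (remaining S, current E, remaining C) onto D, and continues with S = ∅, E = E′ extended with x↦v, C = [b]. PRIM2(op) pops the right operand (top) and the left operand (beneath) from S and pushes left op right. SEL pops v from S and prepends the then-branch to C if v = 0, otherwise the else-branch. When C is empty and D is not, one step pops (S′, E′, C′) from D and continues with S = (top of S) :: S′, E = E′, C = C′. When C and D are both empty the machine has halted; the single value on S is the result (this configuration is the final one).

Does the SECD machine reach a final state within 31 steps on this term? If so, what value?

Answer: -12

Derivation:
t=0: <S=∅, E=∅, C=[((let u = 3 in 4) * ((λp. ((λv. p) p)) -3))], D=∅>
t=1: <S=∅, E=∅, C=[(let u = 3 in 4) :: ((λp. ((λv. p) p)) -3) :: PRIM2(mul)], D=∅>
t=2: <S=∅, E=∅, C=[3 :: (λu. 4) :: AP :: ((λp. ((λv. p) p)) -3) :: PRIM2(mul)], D=∅>
t=3: <S=[3], E=∅, C=[(λu. 4) :: AP :: ((λp. ((λv. p) p)) -3) :: PRIM2(mul)], D=∅>
t=4: <S=[clo(λu. 4, ∅) :: 3], E=∅, C=[AP :: ((λp. ((λv. p) p)) -3) :: PRIM2(mul)], D=∅>
t=5: <S=∅, E={u↦3}, C=[4], D=[(∅, ∅, [((λp. ((λv. p) p)) -3) :: PRIM2(mul)])]>
t=6: <S=[4], E={u↦3}, C=∅, D=[(∅, ∅, [((λp. ((λv. p) p)) -3) :: PRIM2(mul)])]>
t=7: <S=[4], E=∅, C=[((λp. ((λv. p) p)) -3) :: PRIM2(mul)], D=∅>
t=8: <S=[4], E=∅, C=[-3 :: (λp. ((λv. p) p)) :: AP :: PRIM2(mul)], D=∅>
t=9: <S=[-3 :: 4], E=∅, C=[(λp. ((λv. p) p)) :: AP :: PRIM2(mul)], D=∅>
t=10: <S=[clo(λp. ((λv. p) p), ∅) :: -3 :: 4], E=∅, C=[AP :: PRIM2(mul)], D=∅>
t=11: <S=∅, E={p↦-3}, C=[((λv. p) p)], D=[([4], ∅, [PRIM2(mul)])]>
t=12: <S=∅, E={p↦-3}, C=[p :: (λv. p) :: AP], D=[([4], ∅, [PRIM2(mul)])]>
t=13: <S=[-3], E={p↦-3}, C=[(λv. p) :: AP], D=[([4], ∅, [PRIM2(mul)])]>
t=14: <S=[clo(λv. p, {p↦-3}) :: -3], E={p↦-3}, C=[AP], D=[([4], ∅, [PRIM2(mul)])]>
t=15: <S=∅, E={v↦-3, p↦-3}, C=[p], D=[(∅, {p↦-3}, ∅) :: ([4], ∅, [PRIM2(mul)])]>
t=16: <S=[-3], E={v↦-3, p↦-3}, C=∅, D=[(∅, {p↦-3}, ∅) :: ([4], ∅, [PRIM2(mul)])]>
t=17: <S=[-3], E={p↦-3}, C=∅, D=[([4], ∅, [PRIM2(mul)])]>
t=18: <S=[-3 :: 4], E=∅, C=[PRIM2(mul)], D=∅>
t=19: <S=[-12], E=∅, C=∅, D=∅>
→ final value -12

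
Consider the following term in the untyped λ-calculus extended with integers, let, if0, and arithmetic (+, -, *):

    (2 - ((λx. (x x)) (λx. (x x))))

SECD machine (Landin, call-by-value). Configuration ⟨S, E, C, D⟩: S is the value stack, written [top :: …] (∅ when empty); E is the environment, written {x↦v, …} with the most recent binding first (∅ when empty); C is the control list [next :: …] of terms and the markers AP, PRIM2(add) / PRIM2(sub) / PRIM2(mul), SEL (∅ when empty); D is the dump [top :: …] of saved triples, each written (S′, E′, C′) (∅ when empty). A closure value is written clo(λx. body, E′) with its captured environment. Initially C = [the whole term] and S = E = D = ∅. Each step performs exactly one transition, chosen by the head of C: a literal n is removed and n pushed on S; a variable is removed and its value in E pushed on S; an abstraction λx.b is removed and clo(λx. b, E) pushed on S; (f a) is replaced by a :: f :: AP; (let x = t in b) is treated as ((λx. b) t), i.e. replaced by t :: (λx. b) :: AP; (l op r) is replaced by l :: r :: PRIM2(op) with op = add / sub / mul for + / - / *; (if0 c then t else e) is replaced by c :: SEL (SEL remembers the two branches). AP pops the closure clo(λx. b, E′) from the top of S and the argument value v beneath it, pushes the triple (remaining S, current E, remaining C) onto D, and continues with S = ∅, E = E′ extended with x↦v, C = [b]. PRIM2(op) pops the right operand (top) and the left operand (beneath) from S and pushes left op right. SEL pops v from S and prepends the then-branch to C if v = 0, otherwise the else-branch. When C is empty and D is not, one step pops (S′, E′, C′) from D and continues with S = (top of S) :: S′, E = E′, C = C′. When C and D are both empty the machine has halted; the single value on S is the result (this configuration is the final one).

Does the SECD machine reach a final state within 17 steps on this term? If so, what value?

Answer: DIVERGES (no final state within 17 steps)

Machine steps:
0. [S=∅ | E=∅ | C=[(2 - ((λx. (x x)) (λx. (x x))))] | D=∅]
1. [S=∅ | E=∅ | C=[2 :: ((λx. (x x)) (λx. (x x))) :: PRIM2(sub)] | D=∅]
2. [S=[2] | E=∅ | C=[((λx. (x x)) (λx. (x x))) :: PRIM2(sub)] | D=∅]
3. [S=[2] | E=∅ | C=[(λx. (x x)) :: (λx. (x x)) :: AP :: PRIM2(sub)] | D=∅]
4. [S=[clo(λx. (x x), ∅) :: 2] | E=∅ | C=[(λx. (x x)) :: AP :: PRIM2(sub)] | D=∅]
5. [S=[clo(λx. (x x), ∅) :: clo(λx. (x x), ∅) :: 2] | E=∅ | C=[AP :: PRIM2(sub)] | D=∅]
6. [S=∅ | E={x↦clo(λx. (x x), ∅)} | C=[(x x)] | D=[([2], ∅, [PRIM2(sub)])]]
7. [S=∅ | E={x↦clo(λx. (x x), ∅)} | C=[x :: x :: AP] | D=[([2], ∅, [PRIM2(sub)])]]
8. [S=[clo(λx. (x x), ∅)] | E={x↦clo(λx. (x x), ∅)} | C=[x :: AP] | D=[([2], ∅, [PRIM2(sub)])]]
9. [S=[clo(λx. (x x), ∅) :: clo(λx. (x x), ∅)] | E={x↦clo(λx. (x x), ∅)} | C=[AP] | D=[([2], ∅, [PRIM2(sub)])]]
10. [S=∅ | E={x↦clo(λx. (x x), ∅)} | C=[(x x)] | D=[(∅, {x↦clo(λx. (x x), ∅)}, ∅) :: ([2], ∅, [PRIM2(sub)])]]
11. [S=∅ | E={x↦clo(λx. (x x), ∅)} | C=[x :: x :: AP] | D=[(∅, {x↦clo(λx. (x x), ∅)}, ∅) :: ([2], ∅, [PRIM2(sub)])]]
12. [S=[clo(λx. (x x), ∅)] | E={x↦clo(λx. (x x), ∅)} | C=[x :: AP] | D=[(∅, {x↦clo(λx. (x x), ∅)}, ∅) :: ([2], ∅, [PRIM2(sub)])]]
13. [S=[clo(λx. (x x), ∅) :: clo(λx. (x x), ∅)] | E={x↦clo(λx. (x x), ∅)} | C=[AP] | D=[(∅, {x↦clo(λx. (x x), ∅)}, ∅) :: ([2], ∅, [PRIM2(sub)])]]
14. [S=∅ | E={x↦clo(λx. (x x), ∅)} | C=[(x x)] | D=[(∅, {x↦clo(λx. (x x), ∅)}, ∅) :: (∅, {x↦clo(λx. (x x), ∅)}, ∅) :: ([2], ∅, [PRIM2(sub)])]]
15. [S=∅ | E={x↦clo(λx. (x x), ∅)} | C=[x :: x :: AP] | D=[(∅, {x↦clo(λx. (x x), ∅)}, ∅) :: (∅, {x↦clo(λx. (x x), ∅)}, ∅) :: ([2], ∅, [PRIM2(sub)])]]
16. [S=[clo(λx. (x x), ∅)] | E={x↦clo(λx. (x x), ∅)} | C=[x :: AP] | D=[(∅, {x↦clo(λx. (x x), ∅)}, ∅) :: (∅, {x↦clo(λx. (x x), ∅)}, ∅) :: ([2], ∅, [PRIM2(sub)])]]
17. [S=[clo(λx. (x x), ∅) :: clo(λx. (x x), ∅)] | E={x↦clo(λx. (x x), ∅)} | C=[AP] | D=[(∅, {x↦clo(λx. (x x), ∅)}, ∅) :: (∅, {x↦clo(λx. (x x), ∅)}, ∅) :: ([2], ∅, [PRIM2(sub)])]]
→ 17 transitions taken and the configuration is still not final: no result within 17 steps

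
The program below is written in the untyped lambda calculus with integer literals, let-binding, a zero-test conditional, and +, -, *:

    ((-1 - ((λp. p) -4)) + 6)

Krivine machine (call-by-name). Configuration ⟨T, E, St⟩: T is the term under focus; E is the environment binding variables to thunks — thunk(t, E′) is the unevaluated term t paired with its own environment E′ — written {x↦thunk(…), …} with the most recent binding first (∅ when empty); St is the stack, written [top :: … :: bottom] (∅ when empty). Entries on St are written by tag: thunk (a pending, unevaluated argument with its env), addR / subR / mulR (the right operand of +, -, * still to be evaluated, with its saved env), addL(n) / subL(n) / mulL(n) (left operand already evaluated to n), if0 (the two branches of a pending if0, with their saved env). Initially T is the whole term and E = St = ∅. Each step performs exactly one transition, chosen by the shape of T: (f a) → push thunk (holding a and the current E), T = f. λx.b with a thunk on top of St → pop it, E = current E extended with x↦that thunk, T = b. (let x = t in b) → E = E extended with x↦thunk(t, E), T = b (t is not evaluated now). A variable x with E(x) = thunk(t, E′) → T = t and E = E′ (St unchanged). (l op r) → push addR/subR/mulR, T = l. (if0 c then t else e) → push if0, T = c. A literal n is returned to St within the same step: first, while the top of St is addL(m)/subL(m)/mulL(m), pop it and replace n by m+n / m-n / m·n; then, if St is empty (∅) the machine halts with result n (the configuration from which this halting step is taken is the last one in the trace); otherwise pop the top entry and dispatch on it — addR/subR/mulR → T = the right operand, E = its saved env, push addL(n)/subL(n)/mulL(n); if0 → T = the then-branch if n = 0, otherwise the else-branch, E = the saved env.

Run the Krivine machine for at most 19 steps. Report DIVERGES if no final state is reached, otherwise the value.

Answer: 9

Execution trace:
step 0: <T=((-1 - ((λp. p) -4)) + 6), E=∅, St=∅>
step 1: <T=(-1 - ((λp. p) -4)), E=∅, St=[addR]>
step 2: <T=-1, E=∅, St=[subR :: addR]>
step 3: <T=((λp. p) -4), E=∅, St=[subL(-1) :: addR]>
step 4: <T=(λp. p), E=∅, St=[thunk :: subL(-1) :: addR]>
step 5: <T=p, E={p↦thunk(-4, ∅)}, St=[subL(-1) :: addR]>
step 6: <T=-4, E=∅, St=[subL(-1) :: addR]>
step 7: <T=6, E=∅, St=[addL(3)]>
→ final value 9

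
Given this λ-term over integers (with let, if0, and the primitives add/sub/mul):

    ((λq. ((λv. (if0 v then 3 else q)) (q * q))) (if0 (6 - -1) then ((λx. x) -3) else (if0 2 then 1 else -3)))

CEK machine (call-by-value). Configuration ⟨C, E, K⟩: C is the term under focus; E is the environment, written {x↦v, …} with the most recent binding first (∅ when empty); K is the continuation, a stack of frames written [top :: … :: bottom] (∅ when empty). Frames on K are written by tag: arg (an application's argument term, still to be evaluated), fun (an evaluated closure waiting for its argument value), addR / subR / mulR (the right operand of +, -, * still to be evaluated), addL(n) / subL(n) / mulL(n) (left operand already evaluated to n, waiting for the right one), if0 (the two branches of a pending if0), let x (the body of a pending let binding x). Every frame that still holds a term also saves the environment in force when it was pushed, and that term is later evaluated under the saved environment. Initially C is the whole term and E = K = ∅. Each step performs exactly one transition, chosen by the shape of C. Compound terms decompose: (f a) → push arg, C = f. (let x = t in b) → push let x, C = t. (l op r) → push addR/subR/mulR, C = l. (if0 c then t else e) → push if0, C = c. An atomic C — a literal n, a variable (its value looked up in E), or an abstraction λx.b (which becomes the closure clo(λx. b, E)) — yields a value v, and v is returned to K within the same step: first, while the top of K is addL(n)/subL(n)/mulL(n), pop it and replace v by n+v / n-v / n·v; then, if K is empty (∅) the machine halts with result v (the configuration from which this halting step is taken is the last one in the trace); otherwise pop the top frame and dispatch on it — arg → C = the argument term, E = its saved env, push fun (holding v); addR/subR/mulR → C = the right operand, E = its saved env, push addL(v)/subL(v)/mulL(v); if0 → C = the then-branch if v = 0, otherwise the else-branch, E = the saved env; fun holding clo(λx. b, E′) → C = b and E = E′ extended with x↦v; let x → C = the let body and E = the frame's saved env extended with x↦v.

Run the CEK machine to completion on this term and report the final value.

Answer: -3

Execution trace:
t=0: ⟨C=((λq. ((λv. (if0 v then 3 else q)) (q * q))) (if0 (6 - -1) then ((λx. x) -3) else (if0 2 then 1 else -3))); E=∅; K=∅⟩
t=1: ⟨C=(λq. ((λv. (if0 v then 3 else q)) (q * q))); E=∅; K=[arg]⟩
t=2: ⟨C=(if0 (6 - -1) then ((λx. x) -3) else (if0 2 then 1 else -3)); E=∅; K=[fun]⟩
t=3: ⟨C=(6 - -1); E=∅; K=[if0 :: fun]⟩
t=4: ⟨C=6; E=∅; K=[subR :: if0 :: fun]⟩
t=5: ⟨C=-1; E=∅; K=[subL(6) :: if0 :: fun]⟩
t=6: ⟨C=(if0 2 then 1 else -3); E=∅; K=[fun]⟩
t=7: ⟨C=2; E=∅; K=[if0 :: fun]⟩
t=8: ⟨C=-3; E=∅; K=[fun]⟩
t=9: ⟨C=((λv. (if0 v then 3 else q)) (q * q)); E={q↦-3}; K=∅⟩
t=10: ⟨C=(λv. (if0 v then 3 else q)); E={q↦-3}; K=[arg]⟩
t=11: ⟨C=(q * q); E={q↦-3}; K=[fun]⟩
t=12: ⟨C=q; E={q↦-3}; K=[mulR :: fun]⟩
t=13: ⟨C=q; E={q↦-3}; K=[mulL(-3) :: fun]⟩
t=14: ⟨C=(if0 v then 3 else q); E={v↦9, q↦-3}; K=∅⟩
t=15: ⟨C=v; E={v↦9, q↦-3}; K=[if0]⟩
t=16: ⟨C=q; E={v↦9, q↦-3}; K=∅⟩
→ final value -3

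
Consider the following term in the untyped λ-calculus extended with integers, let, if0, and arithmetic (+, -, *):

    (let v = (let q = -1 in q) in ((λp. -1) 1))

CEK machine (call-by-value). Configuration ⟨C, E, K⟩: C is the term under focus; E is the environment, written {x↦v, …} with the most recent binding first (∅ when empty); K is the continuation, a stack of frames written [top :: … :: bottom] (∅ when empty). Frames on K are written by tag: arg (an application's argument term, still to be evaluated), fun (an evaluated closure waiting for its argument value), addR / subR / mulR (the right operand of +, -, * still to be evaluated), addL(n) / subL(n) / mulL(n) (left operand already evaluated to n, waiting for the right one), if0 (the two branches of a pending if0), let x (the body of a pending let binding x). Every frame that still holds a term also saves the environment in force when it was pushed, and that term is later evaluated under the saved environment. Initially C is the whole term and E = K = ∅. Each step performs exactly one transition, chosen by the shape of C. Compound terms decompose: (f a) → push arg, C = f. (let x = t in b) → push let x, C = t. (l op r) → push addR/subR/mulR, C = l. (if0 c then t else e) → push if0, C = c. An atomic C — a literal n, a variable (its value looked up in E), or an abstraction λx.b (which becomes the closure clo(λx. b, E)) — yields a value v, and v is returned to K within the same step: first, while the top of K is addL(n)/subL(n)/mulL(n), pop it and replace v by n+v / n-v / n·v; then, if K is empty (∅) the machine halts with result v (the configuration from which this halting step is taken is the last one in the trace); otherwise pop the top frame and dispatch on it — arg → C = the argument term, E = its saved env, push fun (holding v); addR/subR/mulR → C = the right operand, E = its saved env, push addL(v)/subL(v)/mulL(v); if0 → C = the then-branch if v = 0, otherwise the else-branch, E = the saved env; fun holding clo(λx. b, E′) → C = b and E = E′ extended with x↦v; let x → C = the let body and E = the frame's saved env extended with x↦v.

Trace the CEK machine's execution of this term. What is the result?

step 0: [C=(let v = (let q = -1 in q) in ((λp. -1) 1)) | E=∅ | K=∅]
step 1: [C=(let q = -1 in q) | E=∅ | K=[let v]]
step 2: [C=-1 | E=∅ | K=[let q :: let v]]
step 3: [C=q | E={q↦-1} | K=[let v]]
step 4: [C=((λp. -1) 1) | E={v↦-1} | K=∅]
step 5: [C=(λp. -1) | E={v↦-1} | K=[arg]]
step 6: [C=1 | E={v↦-1} | K=[fun]]
step 7: [C=-1 | E={p↦1, v↦-1} | K=∅]
→ final value -1

Answer: -1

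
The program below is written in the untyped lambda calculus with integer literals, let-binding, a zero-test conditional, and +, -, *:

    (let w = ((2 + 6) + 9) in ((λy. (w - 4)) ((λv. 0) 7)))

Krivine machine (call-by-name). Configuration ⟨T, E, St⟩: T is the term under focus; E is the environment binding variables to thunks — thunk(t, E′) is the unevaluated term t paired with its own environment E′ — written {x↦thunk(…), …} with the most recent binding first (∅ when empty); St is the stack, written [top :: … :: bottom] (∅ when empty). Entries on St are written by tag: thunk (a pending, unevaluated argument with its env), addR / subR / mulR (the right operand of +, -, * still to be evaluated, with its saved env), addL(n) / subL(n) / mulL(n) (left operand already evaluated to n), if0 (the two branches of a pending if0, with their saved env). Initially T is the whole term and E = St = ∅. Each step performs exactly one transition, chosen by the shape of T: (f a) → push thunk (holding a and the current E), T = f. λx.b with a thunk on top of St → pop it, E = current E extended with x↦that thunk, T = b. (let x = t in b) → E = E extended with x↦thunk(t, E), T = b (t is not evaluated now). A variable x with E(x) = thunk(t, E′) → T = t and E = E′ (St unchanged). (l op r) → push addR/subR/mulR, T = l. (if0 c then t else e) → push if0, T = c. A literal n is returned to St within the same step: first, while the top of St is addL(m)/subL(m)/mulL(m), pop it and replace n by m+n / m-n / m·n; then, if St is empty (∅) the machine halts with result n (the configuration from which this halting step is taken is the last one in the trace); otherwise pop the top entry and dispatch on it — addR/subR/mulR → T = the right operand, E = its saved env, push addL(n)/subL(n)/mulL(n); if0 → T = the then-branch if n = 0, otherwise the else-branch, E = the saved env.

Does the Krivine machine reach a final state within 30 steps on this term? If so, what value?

0. <T=(let w = ((2 + 6) + 9) in ((λy. (w - 4)) ((λv. 0) 7))), E=∅, St=∅>
1. <T=((λy. (w - 4)) ((λv. 0) 7)), E={w↦thunk(((2 + 6) + 9), ∅)}, St=∅>
2. <T=(λy. (w - 4)), E={w↦thunk(((2 + 6) + 9), ∅)}, St=[thunk]>
3. <T=(w - 4), E={y↦thunk(((λv. 0) 7), {w↦thunk(((2 + 6) + 9), ∅)}), w↦thunk(((2 + 6) + 9), ∅)}, St=∅>
4. <T=w, E={y↦thunk(((λv. 0) 7), {w↦thunk(((2 + 6) + 9), ∅)}), w↦thunk(((2 + 6) + 9), ∅)}, St=[subR]>
5. <T=((2 + 6) + 9), E=∅, St=[subR]>
6. <T=(2 + 6), E=∅, St=[addR :: subR]>
7. <T=2, E=∅, St=[addR :: addR :: subR]>
8. <T=6, E=∅, St=[addL(2) :: addR :: subR]>
9. <T=9, E=∅, St=[addL(8) :: subR]>
10. <T=4, E={y↦thunk(((λv. 0) 7), {w↦thunk(((2 + 6) + 9), ∅)}), w↦thunk(((2 + 6) + 9), ∅)}, St=[subL(17)]>
→ final value 13

Answer: 13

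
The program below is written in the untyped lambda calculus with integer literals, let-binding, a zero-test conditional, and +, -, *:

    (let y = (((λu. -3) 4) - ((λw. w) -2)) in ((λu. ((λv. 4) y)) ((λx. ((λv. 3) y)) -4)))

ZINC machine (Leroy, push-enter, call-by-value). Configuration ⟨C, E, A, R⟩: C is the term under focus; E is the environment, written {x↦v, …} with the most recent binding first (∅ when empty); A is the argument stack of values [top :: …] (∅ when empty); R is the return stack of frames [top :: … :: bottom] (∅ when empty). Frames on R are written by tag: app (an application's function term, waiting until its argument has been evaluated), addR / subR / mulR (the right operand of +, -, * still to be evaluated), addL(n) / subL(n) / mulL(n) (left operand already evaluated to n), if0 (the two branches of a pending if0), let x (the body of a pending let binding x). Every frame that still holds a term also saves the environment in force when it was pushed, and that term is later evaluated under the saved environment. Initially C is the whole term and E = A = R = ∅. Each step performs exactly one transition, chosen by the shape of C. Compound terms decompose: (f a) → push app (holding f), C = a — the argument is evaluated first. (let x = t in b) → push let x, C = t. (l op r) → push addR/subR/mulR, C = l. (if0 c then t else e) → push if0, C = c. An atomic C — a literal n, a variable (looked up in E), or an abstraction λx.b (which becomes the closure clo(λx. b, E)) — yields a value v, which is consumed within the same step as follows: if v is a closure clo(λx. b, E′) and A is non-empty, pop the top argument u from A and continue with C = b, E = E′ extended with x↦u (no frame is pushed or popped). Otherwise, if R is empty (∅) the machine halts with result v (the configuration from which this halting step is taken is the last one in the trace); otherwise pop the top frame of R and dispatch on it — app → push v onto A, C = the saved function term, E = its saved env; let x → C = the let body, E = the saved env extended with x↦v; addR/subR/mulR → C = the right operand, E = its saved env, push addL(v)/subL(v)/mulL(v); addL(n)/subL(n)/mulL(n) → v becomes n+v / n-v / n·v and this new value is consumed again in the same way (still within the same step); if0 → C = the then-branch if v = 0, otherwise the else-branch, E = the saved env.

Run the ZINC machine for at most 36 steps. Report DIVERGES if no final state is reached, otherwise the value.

Answer: 4

Machine steps:
t=0: <C=(let y = (((λu. -3) 4) - ((λw. w) -2)) in ((λu. ((λv. 4) y)) ((λx. ((λv. 3) y)) -4))), E=∅, A=∅, R=∅>
t=1: <C=(((λu. -3) 4) - ((λw. w) -2)), E=∅, A=∅, R=[let y]>
t=2: <C=((λu. -3) 4), E=∅, A=∅, R=[subR :: let y]>
t=3: <C=4, E=∅, A=∅, R=[app :: subR :: let y]>
t=4: <C=(λu. -3), E=∅, A=[4], R=[subR :: let y]>
t=5: <C=-3, E={u↦4}, A=∅, R=[subR :: let y]>
t=6: <C=((λw. w) -2), E=∅, A=∅, R=[subL(-3) :: let y]>
t=7: <C=-2, E=∅, A=∅, R=[app :: subL(-3) :: let y]>
t=8: <C=(λw. w), E=∅, A=[-2], R=[subL(-3) :: let y]>
t=9: <C=w, E={w↦-2}, A=∅, R=[subL(-3) :: let y]>
t=10: <C=((λu. ((λv. 4) y)) ((λx. ((λv. 3) y)) -4)), E={y↦-1}, A=∅, R=∅>
t=11: <C=((λx. ((λv. 3) y)) -4), E={y↦-1}, A=∅, R=[app]>
t=12: <C=-4, E={y↦-1}, A=∅, R=[app :: app]>
t=13: <C=(λx. ((λv. 3) y)), E={y↦-1}, A=[-4], R=[app]>
t=14: <C=((λv. 3) y), E={x↦-4, y↦-1}, A=∅, R=[app]>
t=15: <C=y, E={x↦-4, y↦-1}, A=∅, R=[app :: app]>
t=16: <C=(λv. 3), E={x↦-4, y↦-1}, A=[-1], R=[app]>
t=17: <C=3, E={v↦-1, x↦-4, y↦-1}, A=∅, R=[app]>
t=18: <C=(λu. ((λv. 4) y)), E={y↦-1}, A=[3], R=∅>
t=19: <C=((λv. 4) y), E={u↦3, y↦-1}, A=∅, R=∅>
t=20: <C=y, E={u↦3, y↦-1}, A=∅, R=[app]>
t=21: <C=(λv. 4), E={u↦3, y↦-1}, A=[-1], R=∅>
t=22: <C=4, E={v↦-1, u↦3, y↦-1}, A=∅, R=∅>
→ final value 4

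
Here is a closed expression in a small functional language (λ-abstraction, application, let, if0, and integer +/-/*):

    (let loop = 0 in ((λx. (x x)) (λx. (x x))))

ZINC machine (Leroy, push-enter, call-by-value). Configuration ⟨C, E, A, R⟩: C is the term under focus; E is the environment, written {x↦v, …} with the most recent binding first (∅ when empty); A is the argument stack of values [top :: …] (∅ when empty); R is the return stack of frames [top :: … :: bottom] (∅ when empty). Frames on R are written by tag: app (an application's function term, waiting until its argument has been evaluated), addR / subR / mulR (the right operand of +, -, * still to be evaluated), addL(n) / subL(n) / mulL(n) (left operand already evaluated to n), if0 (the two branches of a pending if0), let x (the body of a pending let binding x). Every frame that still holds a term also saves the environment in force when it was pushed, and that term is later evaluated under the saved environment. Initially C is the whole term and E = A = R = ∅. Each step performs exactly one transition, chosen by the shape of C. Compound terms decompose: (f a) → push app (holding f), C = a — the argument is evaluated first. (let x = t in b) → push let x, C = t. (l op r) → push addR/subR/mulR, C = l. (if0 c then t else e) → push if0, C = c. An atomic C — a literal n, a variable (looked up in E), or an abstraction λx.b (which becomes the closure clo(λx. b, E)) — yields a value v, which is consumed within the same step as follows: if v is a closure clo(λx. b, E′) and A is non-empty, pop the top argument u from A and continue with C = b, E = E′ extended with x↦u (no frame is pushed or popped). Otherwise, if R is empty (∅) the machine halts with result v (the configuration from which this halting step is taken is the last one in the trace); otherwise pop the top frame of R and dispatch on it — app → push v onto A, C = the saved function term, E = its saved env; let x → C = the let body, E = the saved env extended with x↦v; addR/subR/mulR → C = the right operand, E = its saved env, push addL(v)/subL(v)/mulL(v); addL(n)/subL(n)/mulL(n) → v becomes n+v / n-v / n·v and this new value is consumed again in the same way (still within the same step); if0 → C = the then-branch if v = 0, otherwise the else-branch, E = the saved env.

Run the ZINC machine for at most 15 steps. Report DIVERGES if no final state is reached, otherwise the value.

step 0: ⟨C=(let loop = 0 in ((λx. (x x)) (λx. (x x)))); E=∅; A=∅; R=∅⟩
step 1: ⟨C=0; E=∅; A=∅; R=[let loop]⟩
step 2: ⟨C=((λx. (x x)) (λx. (x x))); E={loop↦0}; A=∅; R=∅⟩
step 3: ⟨C=(λx. (x x)); E={loop↦0}; A=∅; R=[app]⟩
step 4: ⟨C=(λx. (x x)); E={loop↦0}; A=[clo(λx. (x x), {loop↦0})]; R=∅⟩
step 5: ⟨C=(x x); E={x↦clo(λx. (x x), {loop↦0}), loop↦0}; A=∅; R=∅⟩
step 6: ⟨C=x; E={x↦clo(λx. (x x), {loop↦0}), loop↦0}; A=∅; R=[app]⟩
step 7: ⟨C=x; E={x↦clo(λx. (x x), {loop↦0}), loop↦0}; A=[clo(λx. (x x), {loop↦0})]; R=∅⟩
… configuration repeats with period 3 (steps 5–7 recur indefinitely) …

Answer: DIVERGES (no final state within 15 steps)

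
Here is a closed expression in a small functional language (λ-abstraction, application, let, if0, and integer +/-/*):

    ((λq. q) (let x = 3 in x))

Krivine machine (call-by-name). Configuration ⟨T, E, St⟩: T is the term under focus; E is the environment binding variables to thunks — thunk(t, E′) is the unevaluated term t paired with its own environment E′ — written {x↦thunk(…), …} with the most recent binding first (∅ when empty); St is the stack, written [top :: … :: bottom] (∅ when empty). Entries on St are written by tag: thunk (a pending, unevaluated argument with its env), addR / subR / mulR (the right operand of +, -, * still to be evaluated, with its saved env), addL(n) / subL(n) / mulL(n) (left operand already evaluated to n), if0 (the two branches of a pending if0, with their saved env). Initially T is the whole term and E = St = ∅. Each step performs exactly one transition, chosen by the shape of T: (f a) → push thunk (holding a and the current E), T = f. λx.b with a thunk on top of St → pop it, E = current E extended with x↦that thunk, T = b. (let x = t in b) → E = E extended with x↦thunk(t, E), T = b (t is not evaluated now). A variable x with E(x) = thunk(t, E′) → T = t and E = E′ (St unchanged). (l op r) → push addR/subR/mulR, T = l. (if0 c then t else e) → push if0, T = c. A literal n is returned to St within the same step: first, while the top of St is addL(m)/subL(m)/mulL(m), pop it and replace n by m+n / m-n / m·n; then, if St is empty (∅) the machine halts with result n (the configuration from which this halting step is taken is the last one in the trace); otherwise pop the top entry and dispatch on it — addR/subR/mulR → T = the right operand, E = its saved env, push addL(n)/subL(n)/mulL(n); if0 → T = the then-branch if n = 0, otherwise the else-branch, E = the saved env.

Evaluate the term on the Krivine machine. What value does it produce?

Answer: 3

Execution trace:
0. [T=((λq. q) (let x = 3 in x)) | E=∅ | St=∅]
1. [T=(λq. q) | E=∅ | St=[thunk]]
2. [T=q | E={q↦thunk((let x = 3 in x), ∅)} | St=∅]
3. [T=(let x = 3 in x) | E=∅ | St=∅]
4. [T=x | E={x↦thunk(3, ∅)} | St=∅]
5. [T=3 | E=∅ | St=∅]
→ final value 3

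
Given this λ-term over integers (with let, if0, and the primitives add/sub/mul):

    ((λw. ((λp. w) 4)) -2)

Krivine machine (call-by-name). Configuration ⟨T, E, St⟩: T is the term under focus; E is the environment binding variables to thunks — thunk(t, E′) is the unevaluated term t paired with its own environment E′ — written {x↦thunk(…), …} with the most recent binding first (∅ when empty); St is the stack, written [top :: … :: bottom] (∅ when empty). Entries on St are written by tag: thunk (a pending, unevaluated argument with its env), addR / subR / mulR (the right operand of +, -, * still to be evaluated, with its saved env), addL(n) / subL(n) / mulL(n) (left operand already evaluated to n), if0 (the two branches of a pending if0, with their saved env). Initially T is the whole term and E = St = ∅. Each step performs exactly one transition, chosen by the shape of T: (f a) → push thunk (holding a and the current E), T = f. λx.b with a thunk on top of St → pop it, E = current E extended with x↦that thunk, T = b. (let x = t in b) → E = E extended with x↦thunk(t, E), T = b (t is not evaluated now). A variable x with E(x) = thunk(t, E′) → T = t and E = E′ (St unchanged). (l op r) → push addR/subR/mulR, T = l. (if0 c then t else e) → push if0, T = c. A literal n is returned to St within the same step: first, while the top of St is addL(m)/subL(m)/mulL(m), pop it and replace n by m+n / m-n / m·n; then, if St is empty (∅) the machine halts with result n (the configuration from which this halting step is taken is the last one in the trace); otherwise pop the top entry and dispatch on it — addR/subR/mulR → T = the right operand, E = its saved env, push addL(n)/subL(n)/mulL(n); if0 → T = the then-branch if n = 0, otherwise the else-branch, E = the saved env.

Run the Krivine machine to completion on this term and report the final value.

t=0: ⟨T=((λw. ((λp. w) 4)) -2); E=∅; St=∅⟩
t=1: ⟨T=(λw. ((λp. w) 4)); E=∅; St=[thunk]⟩
t=2: ⟨T=((λp. w) 4); E={w↦thunk(-2, ∅)}; St=∅⟩
t=3: ⟨T=(λp. w); E={w↦thunk(-2, ∅)}; St=[thunk]⟩
t=4: ⟨T=w; E={p↦thunk(4, {w↦thunk(-2, ∅)}), w↦thunk(-2, ∅)}; St=∅⟩
t=5: ⟨T=-2; E=∅; St=∅⟩
→ final value -2

Answer: -2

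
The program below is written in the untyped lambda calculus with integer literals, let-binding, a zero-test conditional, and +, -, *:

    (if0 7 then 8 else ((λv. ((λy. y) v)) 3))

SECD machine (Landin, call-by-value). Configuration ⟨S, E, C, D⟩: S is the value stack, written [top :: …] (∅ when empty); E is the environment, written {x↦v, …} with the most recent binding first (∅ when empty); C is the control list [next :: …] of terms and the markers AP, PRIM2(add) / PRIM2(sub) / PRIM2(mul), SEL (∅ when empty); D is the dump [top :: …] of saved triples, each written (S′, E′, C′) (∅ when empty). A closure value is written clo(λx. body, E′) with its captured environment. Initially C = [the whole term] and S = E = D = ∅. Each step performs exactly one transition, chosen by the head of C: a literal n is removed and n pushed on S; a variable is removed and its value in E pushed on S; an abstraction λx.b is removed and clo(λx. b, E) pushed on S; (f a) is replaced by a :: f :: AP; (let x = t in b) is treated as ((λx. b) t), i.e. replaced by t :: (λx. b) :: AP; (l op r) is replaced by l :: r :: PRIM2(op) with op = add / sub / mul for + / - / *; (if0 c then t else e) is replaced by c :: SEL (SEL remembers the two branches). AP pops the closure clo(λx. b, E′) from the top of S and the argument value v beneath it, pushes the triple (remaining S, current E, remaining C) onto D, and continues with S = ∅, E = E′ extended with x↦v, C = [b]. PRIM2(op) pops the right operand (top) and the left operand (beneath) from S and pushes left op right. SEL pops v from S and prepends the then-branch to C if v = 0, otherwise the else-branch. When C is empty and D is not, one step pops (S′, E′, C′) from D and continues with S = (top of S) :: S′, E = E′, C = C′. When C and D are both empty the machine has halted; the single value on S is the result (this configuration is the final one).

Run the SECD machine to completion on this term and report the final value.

0. [S=∅ | E=∅ | C=[(if0 7 then 8 else ((λv. ((λy. y) v)) 3))] | D=∅]
1. [S=∅ | E=∅ | C=[7 :: SEL] | D=∅]
2. [S=[7] | E=∅ | C=[SEL] | D=∅]
3. [S=∅ | E=∅ | C=[((λv. ((λy. y) v)) 3)] | D=∅]
4. [S=∅ | E=∅ | C=[3 :: (λv. ((λy. y) v)) :: AP] | D=∅]
5. [S=[3] | E=∅ | C=[(λv. ((λy. y) v)) :: AP] | D=∅]
6. [S=[clo(λv. ((λy. y) v), ∅) :: 3] | E=∅ | C=[AP] | D=∅]
7. [S=∅ | E={v↦3} | C=[((λy. y) v)] | D=[(∅, ∅, ∅)]]
8. [S=∅ | E={v↦3} | C=[v :: (λy. y) :: AP] | D=[(∅, ∅, ∅)]]
9. [S=[3] | E={v↦3} | C=[(λy. y) :: AP] | D=[(∅, ∅, ∅)]]
10. [S=[clo(λy. y, {v↦3}) :: 3] | E={v↦3} | C=[AP] | D=[(∅, ∅, ∅)]]
11. [S=∅ | E={y↦3, v↦3} | C=[y] | D=[(∅, {v↦3}, ∅) :: (∅, ∅, ∅)]]
12. [S=[3] | E={y↦3, v↦3} | C=∅ | D=[(∅, {v↦3}, ∅) :: (∅, ∅, ∅)]]
13. [S=[3] | E={v↦3} | C=∅ | D=[(∅, ∅, ∅)]]
14. [S=[3] | E=∅ | C=∅ | D=∅]
→ final value 3

Answer: 3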